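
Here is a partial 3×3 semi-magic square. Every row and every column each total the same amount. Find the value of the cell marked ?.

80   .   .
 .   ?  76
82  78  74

Row 3 is complete and sums to 234; that is the magic constant.
From column 1, 234 − (80 + 82) gives (2,1) = 72.
From column 3, 234 − (76 + 74) gives (1,3) = 84.
Row 1 needs 234; the known cells sum to 164, so (1,2) = 70.
Row 2: 72 + 76 + ? = 234, so (2,2) = 86.

86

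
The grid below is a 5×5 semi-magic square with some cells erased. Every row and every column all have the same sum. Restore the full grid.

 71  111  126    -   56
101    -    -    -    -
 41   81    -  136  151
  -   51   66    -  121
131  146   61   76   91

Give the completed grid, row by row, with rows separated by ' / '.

Row 5 is already complete: 131 + 146 + 61 + 76 + 91 = 505, so that is the magic constant.
The remaining cell in row 1 is (1,4) = 505 − 364 = 141.
Row 3 needs 505; the known cells sum to 409, so (3,3) = 96.
Column 1: 71 + 101 + 41 + 131 + ? = 505, so (4,1) = 161.
From column 2, 505 − (111 + 81 + 51 + 146) gives (2,2) = 116.
Column 3 needs 505; the known cells sum to 349, so (2,3) = 156.
Column 5 needs 505; the known cells sum to 419, so (2,5) = 86.
Using row 2: 101 + 116 + 156 + 86 + ? → (2,4) = 505 − 459 = 46.
Using row 4: 161 + 51 + 66 + 121 + ? → (4,4) = 505 − 399 = 106.

71 111 126 141 56 / 101 116 156 46 86 / 41 81 96 136 151 / 161 51 66 106 121 / 131 146 61 76 91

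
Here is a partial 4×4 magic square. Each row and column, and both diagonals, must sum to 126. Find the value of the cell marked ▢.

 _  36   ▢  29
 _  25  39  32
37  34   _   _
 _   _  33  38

The remaining cell in row 2 is (2,1) = 126 − 96 = 30.
Using column 2: 36 + 25 + 34 + ? → (4,2) = 126 − 95 = 31.
Column 4 must total 126; the given cells sum to 99, so (3,4) = 27.
Anti-diagonal: 29 + 39 + 34 + ? = 126, so (4,1) = 24.
Row 3 needs 126; the known cells sum to 98, so (3,3) = 28.
From column 1, 126 − (30 + 37 + 24) gives (1,1) = 35.
Using column 3: 39 + 28 + 33 + ? → (1,3) = 126 − 100 = 26.

26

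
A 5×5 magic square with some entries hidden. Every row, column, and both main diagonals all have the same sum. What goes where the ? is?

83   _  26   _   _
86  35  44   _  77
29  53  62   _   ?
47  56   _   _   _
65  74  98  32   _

95

Column 1 is complete and sums to 310; that is the magic constant.
Row 2 must total 310; the given cells sum to 242, so (2,4) = 68.
From row 5, 310 − (65 + 74 + 98 + 32) gives (5,5) = 41.
Column 2 must total 310; the given cells sum to 218, so (1,2) = 92.
Column 3 must total 310; the given cells sum to 230, so (4,3) = 80.
From main diagonal, 310 − (83 + 35 + 62 + 41) gives (4,4) = 89.
Anti-diagonal: 68 + 62 + 56 + 65 + ? = 310, so (1,5) = 59.
The remaining cell in row 1 is (1,4) = 310 − 260 = 50.
Row 4: 47 + 56 + 80 + 89 + ? = 310, so (4,5) = 38.
The remaining cell in column 4 is (3,4) = 310 − 239 = 71.
Using column 5: 59 + 77 + 38 + 41 + ? → (3,5) = 310 − 215 = 95.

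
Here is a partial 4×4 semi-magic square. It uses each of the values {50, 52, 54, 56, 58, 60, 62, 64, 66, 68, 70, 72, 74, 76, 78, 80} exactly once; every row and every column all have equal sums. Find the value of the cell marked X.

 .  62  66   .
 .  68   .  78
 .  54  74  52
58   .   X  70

56

The 16 entries sum to 1040, so each line sums to 1040/4 = 260.
From row 3, 260 − (54 + 74 + 52) gives (3,1) = 80.
Column 2 needs 260; the known cells sum to 184, so (4,2) = 76.
From column 4, 260 − (78 + 52 + 70) gives (1,4) = 60.
Row 1 needs 260; the known cells sum to 188, so (1,1) = 72.
Row 4: 58 + 76 + 70 + ? = 260, so (4,3) = 56.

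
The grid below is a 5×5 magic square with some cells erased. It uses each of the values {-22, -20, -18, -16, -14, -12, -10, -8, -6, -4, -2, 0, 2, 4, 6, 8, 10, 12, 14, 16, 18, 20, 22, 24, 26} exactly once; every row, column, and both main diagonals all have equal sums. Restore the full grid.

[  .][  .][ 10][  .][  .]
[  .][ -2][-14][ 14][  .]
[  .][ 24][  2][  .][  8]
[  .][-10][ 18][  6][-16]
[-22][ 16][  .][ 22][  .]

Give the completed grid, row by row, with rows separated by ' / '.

4 -18 10 -12 26 / 20 -2 -14 14 -8 / -4 24 2 -20 8 / 12 -10 18 6 -16 / -22 16 -6 22 0

The 25 entries sum to 50, so each line sums to 50/5 = 10.
From row 4, 10 − (-10 + 18 + 6 + (-16)) gives (4,1) = 12.
The remaining cell in column 2 is (1,2) = 10 − 28 = -18.
Column 3 needs 10; the known cells sum to 16, so (5,3) = -6.
Anti-diagonal needs 10; the known cells sum to -16, so (1,5) = 26.
Using row 5: -22 + 16 + (-6) + 22 + ? → (5,5) = 10 − 10 = 0.
Column 5 needs 10; the known cells sum to 18, so (2,5) = -8.
Using main diagonal: -2 + 2 + 6 + 0 + ? → (1,1) = 10 − 6 = 4.
From row 1, 10 − (4 + (-18) + 10 + 26) gives (1,4) = -12.
Row 2: -2 + (-14) + 14 + (-8) + ? = 10, so (2,1) = 20.
Column 1 needs 10; the known cells sum to 14, so (3,1) = -4.
Column 4 must total 10; the given cells sum to 30, so (3,4) = -20.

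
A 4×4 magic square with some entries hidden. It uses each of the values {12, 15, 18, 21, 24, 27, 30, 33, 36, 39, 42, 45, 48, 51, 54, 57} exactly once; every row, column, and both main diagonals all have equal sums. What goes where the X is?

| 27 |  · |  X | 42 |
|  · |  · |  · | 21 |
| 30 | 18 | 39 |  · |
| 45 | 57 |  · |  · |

54

The 16 entries sum to 552, so each line sums to 552/4 = 138.
Row 3 needs 138; the known cells sum to 87, so (3,4) = 51.
Column 1 needs 138; the known cells sum to 102, so (2,1) = 36.
Column 4 must total 138; the given cells sum to 114, so (4,4) = 24.
The remaining cell in main diagonal is (2,2) = 138 − 90 = 48.
Anti-diagonal needs 138; the known cells sum to 105, so (2,3) = 33.
From row 4, 138 − (45 + 57 + 24) gives (4,3) = 12.
From column 2, 138 − (48 + 18 + 57) gives (1,2) = 15.
Column 3 needs 138; the known cells sum to 84, so (1,3) = 54.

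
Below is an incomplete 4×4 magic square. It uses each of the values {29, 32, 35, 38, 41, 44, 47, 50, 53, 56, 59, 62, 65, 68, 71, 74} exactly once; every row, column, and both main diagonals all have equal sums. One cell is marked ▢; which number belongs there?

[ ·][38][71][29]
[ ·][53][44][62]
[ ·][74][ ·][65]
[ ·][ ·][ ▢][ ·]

The 16 entries sum to 824, so each line sums to 824/4 = 206.
The remaining cell in row 1 is (1,1) = 206 − 138 = 68.
Row 2: 53 + 44 + 62 + ? = 206, so (2,1) = 47.
Column 2 must total 206; the given cells sum to 165, so (4,2) = 41.
Column 4 needs 206; the known cells sum to 156, so (4,4) = 50.
The remaining cell in main diagonal is (3,3) = 206 − 171 = 35.
Anti-diagonal: 29 + 44 + 74 + ? = 206, so (4,1) = 59.
Row 3 needs 206; the known cells sum to 174, so (3,1) = 32.
The remaining cell in row 4 is (4,3) = 206 − 150 = 56.

56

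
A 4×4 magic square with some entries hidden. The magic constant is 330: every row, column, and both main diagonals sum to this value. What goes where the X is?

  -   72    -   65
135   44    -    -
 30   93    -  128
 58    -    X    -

51

Row 3 needs 330; the known cells sum to 251, so (3,3) = 79.
Column 1 needs 330; the known cells sum to 223, so (1,1) = 107.
Column 2 must total 330; the given cells sum to 209, so (4,2) = 121.
Main diagonal: 107 + 44 + 79 + ? = 330, so (4,4) = 100.
From anti-diagonal, 330 − (65 + 93 + 58) gives (2,3) = 114.
Using row 1: 107 + 72 + 65 + ? → (1,3) = 330 − 244 = 86.
Row 2: 135 + 44 + 114 + ? = 330, so (2,4) = 37.
The remaining cell in row 4 is (4,3) = 330 − 279 = 51.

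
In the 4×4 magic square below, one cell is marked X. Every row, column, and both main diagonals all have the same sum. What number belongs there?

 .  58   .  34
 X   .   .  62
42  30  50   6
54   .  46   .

Row 3 is complete and sums to 128; that is the magic constant.
Column 4: 34 + 62 + 6 + ? = 128, so (4,4) = 26.
Using anti-diagonal: 34 + 30 + 54 + ? → (2,3) = 128 − 118 = 10.
The remaining cell in row 4 is (4,2) = 128 − 126 = 2.
Using column 2: 58 + 30 + 2 + ? → (2,2) = 128 − 90 = 38.
The remaining cell in column 3 is (1,3) = 128 − 106 = 22.
Main diagonal must total 128; the given cells sum to 114, so (1,1) = 14.
Row 2 needs 128; the known cells sum to 110, so (2,1) = 18.

18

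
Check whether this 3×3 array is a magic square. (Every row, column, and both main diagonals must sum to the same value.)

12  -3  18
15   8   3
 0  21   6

No — column 2 sums to 26 but row 1 sums to 27.

Row 1: 12 + (-3) + 18 = 27.
Row 2: 15 + 8 + 3 = 26.
Row 3: 0 + 21 + 6 = 27.
Column 1: 12 + 15 + 0 = 27.
Column 2: -3 + 8 + 21 = 26.
Column 3: 18 + 3 + 6 = 27.
Main diagonal: 12 + 8 + 6 = 26.
Anti-diagonal: 18 + 8 + 0 = 26.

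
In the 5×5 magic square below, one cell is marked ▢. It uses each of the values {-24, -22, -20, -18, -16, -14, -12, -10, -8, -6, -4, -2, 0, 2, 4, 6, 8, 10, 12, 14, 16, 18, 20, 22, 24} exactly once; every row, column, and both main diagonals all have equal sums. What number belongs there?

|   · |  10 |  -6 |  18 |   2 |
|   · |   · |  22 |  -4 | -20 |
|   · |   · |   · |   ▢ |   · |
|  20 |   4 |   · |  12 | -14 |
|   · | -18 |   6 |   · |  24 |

-16

The 25 entries sum to 0, so each line sums to 0/5 = 0.
From row 1, 0 − (10 + (-6) + 18 + 2) gives (1,1) = -24.
From row 4, 0 − (20 + 4 + 12 + (-14)) gives (4,3) = -22.
From column 3, 0 − (-6 + 22 + (-22) + 6) gives (3,3) = 0.
Column 5 must total 0; the given cells sum to -8, so (3,5) = 8.
Main diagonal must total 0; the given cells sum to 12, so (2,2) = -12.
Using anti-diagonal: 2 + (-4) + 0 + 4 + ? → (5,1) = 0 − 2 = -2.
Row 2: -12 + 22 + (-4) + (-20) + ? = 0, so (2,1) = 14.
From row 5, 0 − (-2 + (-18) + 6 + 24) gives (5,4) = -10.
The remaining cell in column 1 is (3,1) = 0 − 8 = -8.
Using column 2: 10 + (-12) + 4 + (-18) + ? → (3,2) = 0 − (-16) = 16.
Using column 4: 18 + (-4) + 12 + (-10) + ? → (3,4) = 0 − 16 = -16.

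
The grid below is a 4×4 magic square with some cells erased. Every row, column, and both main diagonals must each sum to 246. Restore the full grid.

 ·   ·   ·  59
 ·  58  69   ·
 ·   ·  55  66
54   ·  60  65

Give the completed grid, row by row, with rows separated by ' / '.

68 57 62 59 / 63 58 69 56 / 61 64 55 66 / 54 67 60 65

The remaining cell in row 4 is (4,2) = 246 − 179 = 67.
Using column 3: 69 + 55 + 60 + ? → (1,3) = 246 − 184 = 62.
Using column 4: 59 + 66 + 65 + ? → (2,4) = 246 − 190 = 56.
The remaining cell in main diagonal is (1,1) = 246 − 178 = 68.
From anti-diagonal, 246 − (59 + 69 + 54) gives (3,2) = 64.
Using row 1: 68 + 62 + 59 + ? → (1,2) = 246 − 189 = 57.
Row 2 needs 246; the known cells sum to 183, so (2,1) = 63.
Using row 3: 64 + 55 + 66 + ? → (3,1) = 246 − 185 = 61.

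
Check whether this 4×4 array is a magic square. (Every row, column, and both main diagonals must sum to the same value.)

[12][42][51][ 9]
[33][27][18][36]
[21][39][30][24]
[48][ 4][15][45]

Row 1: 12 + 42 + 51 + 9 = 114.
Row 2: 33 + 27 + 18 + 36 = 114.
Row 3: 21 + 39 + 30 + 24 = 114.
Row 4: 48 + 4 + 15 + 45 = 112.
Column 1: 12 + 33 + 21 + 48 = 114.
Column 2: 42 + 27 + 39 + 4 = 112.
Column 3: 51 + 18 + 30 + 15 = 114.
Column 4: 9 + 36 + 24 + 45 = 114.
Main diagonal: 12 + 27 + 30 + 45 = 114.
Anti-diagonal: 9 + 18 + 39 + 48 = 114.

No — main diagonal sums to 114 but column 2 sums to 112.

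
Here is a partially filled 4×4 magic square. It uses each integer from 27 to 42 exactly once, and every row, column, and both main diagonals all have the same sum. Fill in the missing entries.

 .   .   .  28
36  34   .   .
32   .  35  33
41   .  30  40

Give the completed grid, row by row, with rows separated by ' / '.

The entries are 27 through 42, which sum to 552, so each line sums to 552/4 = 138.
Row 3: 32 + 35 + 33 + ? = 138, so (3,2) = 38.
From row 4, 138 − (41 + 30 + 40) gives (4,2) = 27.
Column 1 must total 138; the given cells sum to 109, so (1,1) = 29.
Using column 2: 34 + 38 + 27 + ? → (1,2) = 138 − 99 = 39.
Column 4 must total 138; the given cells sum to 101, so (2,4) = 37.
Anti-diagonal needs 138; the known cells sum to 107, so (2,3) = 31.
The remaining cell in row 1 is (1,3) = 138 − 96 = 42.

29 39 42 28 / 36 34 31 37 / 32 38 35 33 / 41 27 30 40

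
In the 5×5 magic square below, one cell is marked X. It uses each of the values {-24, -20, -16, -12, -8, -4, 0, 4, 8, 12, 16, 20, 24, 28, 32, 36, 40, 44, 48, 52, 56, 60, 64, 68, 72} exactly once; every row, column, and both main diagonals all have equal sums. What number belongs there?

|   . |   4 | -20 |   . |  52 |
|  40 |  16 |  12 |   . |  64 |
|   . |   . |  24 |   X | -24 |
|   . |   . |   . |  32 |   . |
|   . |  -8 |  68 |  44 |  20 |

The 25 entries sum to 600, so each line sums to 600/5 = 120.
From row 2, 120 − (40 + 16 + 12 + 64) gives (2,4) = -12.
Row 5 needs 120; the known cells sum to 124, so (5,1) = -4.
Column 3: -20 + 12 + 24 + 68 + ? = 120, so (4,3) = 36.
The remaining cell in column 5 is (4,5) = 120 − 112 = 8.
Main diagonal must total 120; the given cells sum to 92, so (1,1) = 28.
The remaining cell in anti-diagonal is (4,2) = 120 − 60 = 60.
Row 1 needs 120; the known cells sum to 64, so (1,4) = 56.
From row 4, 120 − (60 + 36 + 32 + 8) gives (4,1) = -16.
Column 1: 28 + 40 + (-16) + (-4) + ? = 120, so (3,1) = 72.
Column 2 must total 120; the given cells sum to 72, so (3,2) = 48.
The remaining cell in column 4 is (3,4) = 120 − 120 = 0.

0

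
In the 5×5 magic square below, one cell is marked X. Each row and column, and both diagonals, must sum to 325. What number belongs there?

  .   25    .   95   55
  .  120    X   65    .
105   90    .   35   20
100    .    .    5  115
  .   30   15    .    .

Row 3 needs 325; the known cells sum to 250, so (3,3) = 75.
Column 2: 25 + 120 + 90 + 30 + ? = 325, so (4,2) = 60.
Column 4 needs 325; the known cells sum to 200, so (5,4) = 125.
From anti-diagonal, 325 − (55 + 65 + 75 + 60) gives (5,1) = 70.
From row 4, 325 − (100 + 60 + 5 + 115) gives (4,3) = 45.
Using row 5: 70 + 30 + 15 + 125 + ? → (5,5) = 325 − 240 = 85.
Column 5: 55 + 20 + 115 + 85 + ? = 325, so (2,5) = 50.
Main diagonal: 120 + 75 + 5 + 85 + ? = 325, so (1,1) = 40.
Using row 1: 40 + 25 + 95 + 55 + ? → (1,3) = 325 − 215 = 110.
Column 1 needs 325; the known cells sum to 315, so (2,1) = 10.
The remaining cell in column 3 is (2,3) = 325 − 245 = 80.

80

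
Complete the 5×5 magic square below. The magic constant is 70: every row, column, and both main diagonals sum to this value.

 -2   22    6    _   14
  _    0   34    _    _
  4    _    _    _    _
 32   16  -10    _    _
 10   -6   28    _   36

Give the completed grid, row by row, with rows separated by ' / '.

From row 1, 70 − (-2 + 22 + 6 + 14) gives (1,4) = 30.
From row 5, 70 − (10 + (-6) + 28 + 36) gives (5,4) = 2.
The remaining cell in column 1 is (2,1) = 70 − 44 = 26.
The remaining cell in column 2 is (3,2) = 70 − 32 = 38.
Column 3 needs 70; the known cells sum to 58, so (3,3) = 12.
Main diagonal needs 70; the known cells sum to 46, so (4,4) = 24.
Anti-diagonal must total 70; the given cells sum to 52, so (2,4) = 18.
From row 2, 70 − (26 + 0 + 34 + 18) gives (2,5) = -8.
The remaining cell in row 4 is (4,5) = 70 − 62 = 8.
From column 4, 70 − (30 + 18 + 24 + 2) gives (3,4) = -4.
Using column 5: 14 + (-8) + 8 + 36 + ? → (3,5) = 70 − 50 = 20.

-2 22 6 30 14 / 26 0 34 18 -8 / 4 38 12 -4 20 / 32 16 -10 24 8 / 10 -6 28 2 36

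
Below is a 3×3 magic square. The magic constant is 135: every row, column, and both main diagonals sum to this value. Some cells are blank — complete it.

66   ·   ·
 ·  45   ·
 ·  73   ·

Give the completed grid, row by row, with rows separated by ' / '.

The remaining cell in column 2 is (1,2) = 135 − 118 = 17.
Main diagonal: 66 + 45 + ? = 135, so (3,3) = 24.
Using row 1: 66 + 17 + ? → (1,3) = 135 − 83 = 52.
The remaining cell in row 3 is (3,1) = 135 − 97 = 38.
Using column 1: 66 + 38 + ? → (2,1) = 135 − 104 = 31.
Using column 3: 52 + 24 + ? → (2,3) = 135 − 76 = 59.

66 17 52 / 31 45 59 / 38 73 24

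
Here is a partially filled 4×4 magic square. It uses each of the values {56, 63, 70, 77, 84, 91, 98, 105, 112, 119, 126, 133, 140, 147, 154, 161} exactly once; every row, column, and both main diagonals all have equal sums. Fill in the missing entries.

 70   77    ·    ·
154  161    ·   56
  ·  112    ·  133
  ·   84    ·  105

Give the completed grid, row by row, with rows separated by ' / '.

The 16 entries sum to 1736, so each line sums to 1736/4 = 434.
Row 2 must total 434; the given cells sum to 371, so (2,3) = 63.
Column 4 needs 434; the known cells sum to 294, so (1,4) = 140.
Main diagonal must total 434; the given cells sum to 336, so (3,3) = 98.
Anti-diagonal must total 434; the given cells sum to 315, so (4,1) = 119.
From row 1, 434 − (70 + 77 + 140) gives (1,3) = 147.
Row 3 needs 434; the known cells sum to 343, so (3,1) = 91.
Row 4 needs 434; the known cells sum to 308, so (4,3) = 126.

70 77 147 140 / 154 161 63 56 / 91 112 98 133 / 119 84 126 105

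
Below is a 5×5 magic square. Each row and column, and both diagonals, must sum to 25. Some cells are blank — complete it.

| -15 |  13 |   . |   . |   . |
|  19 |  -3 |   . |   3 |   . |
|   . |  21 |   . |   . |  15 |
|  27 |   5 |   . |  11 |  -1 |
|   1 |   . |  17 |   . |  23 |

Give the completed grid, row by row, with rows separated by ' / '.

-15 13 -9 29 7 / 19 -3 25 3 -19 / -7 21 9 -13 15 / 27 5 -17 11 -1 / 1 -11 17 -5 23

From row 4, 25 − (27 + 5 + 11 + (-1)) gives (4,3) = -17.
Using column 1: -15 + 19 + 27 + 1 + ? → (3,1) = 25 − 32 = -7.
The remaining cell in column 2 is (5,2) = 25 − 36 = -11.
The remaining cell in main diagonal is (3,3) = 25 − 16 = 9.
From anti-diagonal, 25 − (3 + 9 + 5 + 1) gives (1,5) = 7.
From row 3, 25 − (-7 + 21 + 9 + 15) gives (3,4) = -13.
From row 5, 25 − (1 + (-11) + 17 + 23) gives (5,4) = -5.
Column 4 must total 25; the given cells sum to -4, so (1,4) = 29.
The remaining cell in column 5 is (2,5) = 25 − 44 = -19.
From row 1, 25 − (-15 + 13 + 29 + 7) gives (1,3) = -9.
The remaining cell in row 2 is (2,3) = 25 − 0 = 25.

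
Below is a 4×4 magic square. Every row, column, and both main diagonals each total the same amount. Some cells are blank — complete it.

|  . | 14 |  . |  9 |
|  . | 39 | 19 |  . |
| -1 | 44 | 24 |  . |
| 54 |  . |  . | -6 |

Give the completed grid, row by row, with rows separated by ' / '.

69 14 34 9 / 4 39 19 64 / -1 44 24 59 / 54 29 49 -6

Anti-diagonal is already complete: 9 + 19 + 44 + 54 = 126, so that is the magic constant.
Row 3 needs 126; the known cells sum to 67, so (3,4) = 59.
Column 2 needs 126; the known cells sum to 97, so (4,2) = 29.
Column 4 needs 126; the known cells sum to 62, so (2,4) = 64.
Main diagonal must total 126; the given cells sum to 57, so (1,1) = 69.
Row 1 must total 126; the given cells sum to 92, so (1,3) = 34.
From row 2, 126 − (39 + 19 + 64) gives (2,1) = 4.
Row 4: 54 + 29 + (-6) + ? = 126, so (4,3) = 49.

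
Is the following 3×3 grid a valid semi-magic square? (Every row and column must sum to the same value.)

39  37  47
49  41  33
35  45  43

Yes

Row 1: 39 + 37 + 47 = 123.
Row 2: 49 + 41 + 33 = 123.
Row 3: 35 + 45 + 43 = 123.
Column 1: 39 + 49 + 35 = 123.
Column 2: 37 + 41 + 45 = 123.
Column 3: 47 + 33 + 43 = 123.
All lines sum to 123.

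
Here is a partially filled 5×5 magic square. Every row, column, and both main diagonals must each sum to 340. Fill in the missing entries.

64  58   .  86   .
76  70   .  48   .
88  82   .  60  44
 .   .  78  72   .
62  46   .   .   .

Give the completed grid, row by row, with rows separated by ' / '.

Row 3: 88 + 82 + 60 + 44 + ? = 340, so (3,3) = 66.
Column 1 must total 340; the given cells sum to 290, so (4,1) = 50.
Using column 2: 58 + 70 + 82 + 46 + ? → (4,2) = 340 − 256 = 84.
Using column 4: 86 + 48 + 60 + 72 + ? → (5,4) = 340 − 266 = 74.
Using main diagonal: 64 + 70 + 66 + 72 + ? → (5,5) = 340 − 272 = 68.
The remaining cell in anti-diagonal is (1,5) = 340 − 260 = 80.
The remaining cell in row 1 is (1,3) = 340 − 288 = 52.
The remaining cell in row 4 is (4,5) = 340 − 284 = 56.
The remaining cell in row 5 is (5,3) = 340 − 250 = 90.
From column 3, 340 − (52 + 66 + 78 + 90) gives (2,3) = 54.
From column 5, 340 − (80 + 44 + 56 + 68) gives (2,5) = 92.

64 58 52 86 80 / 76 70 54 48 92 / 88 82 66 60 44 / 50 84 78 72 56 / 62 46 90 74 68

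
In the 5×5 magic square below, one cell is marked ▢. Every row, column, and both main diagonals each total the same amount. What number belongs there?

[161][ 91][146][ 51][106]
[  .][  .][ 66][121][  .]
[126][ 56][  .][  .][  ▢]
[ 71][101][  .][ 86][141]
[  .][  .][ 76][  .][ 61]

Row 1 is complete and sums to 555; that is the magic constant.
Row 4: 71 + 101 + 86 + 141 + ? = 555, so (4,3) = 156.
From column 3, 555 − (146 + 66 + 156 + 76) gives (3,3) = 111.
Main diagonal must total 555; the given cells sum to 419, so (2,2) = 136.
Anti-diagonal must total 555; the given cells sum to 439, so (5,1) = 116.
Column 1 needs 555; the known cells sum to 474, so (2,1) = 81.
The remaining cell in column 2 is (5,2) = 555 − 384 = 171.
Using row 2: 81 + 136 + 66 + 121 + ? → (2,5) = 555 − 404 = 151.
Row 5 needs 555; the known cells sum to 424, so (5,4) = 131.
From column 4, 555 − (51 + 121 + 86 + 131) gives (3,4) = 166.
Column 5 must total 555; the given cells sum to 459, so (3,5) = 96.

96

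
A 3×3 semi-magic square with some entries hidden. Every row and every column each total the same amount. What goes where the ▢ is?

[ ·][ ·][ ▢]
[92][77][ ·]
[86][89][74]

95

Row 3 is complete and sums to 249; that is the magic constant.
Row 2 needs 249; the known cells sum to 169, so (2,3) = 80.
Column 1: 92 + 86 + ? = 249, so (1,1) = 71.
Column 2: 77 + 89 + ? = 249, so (1,2) = 83.
Column 3 must total 249; the given cells sum to 154, so (1,3) = 95.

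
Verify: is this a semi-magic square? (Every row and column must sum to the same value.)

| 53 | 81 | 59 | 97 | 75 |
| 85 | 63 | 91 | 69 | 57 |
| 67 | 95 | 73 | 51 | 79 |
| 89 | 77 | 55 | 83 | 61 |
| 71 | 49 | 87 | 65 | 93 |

Row 1: 53 + 81 + 59 + 97 + 75 = 365.
Row 2: 85 + 63 + 91 + 69 + 57 = 365.
Row 3: 67 + 95 + 73 + 51 + 79 = 365.
Row 4: 89 + 77 + 55 + 83 + 61 = 365.
Row 5: 71 + 49 + 87 + 65 + 93 = 365.
Column 1: 53 + 85 + 67 + 89 + 71 = 365.
Column 2: 81 + 63 + 95 + 77 + 49 = 365.
Column 3: 59 + 91 + 73 + 55 + 87 = 365.
Column 4: 97 + 69 + 51 + 83 + 65 = 365.
Column 5: 75 + 57 + 79 + 61 + 93 = 365.
All lines sum to 365.

Yes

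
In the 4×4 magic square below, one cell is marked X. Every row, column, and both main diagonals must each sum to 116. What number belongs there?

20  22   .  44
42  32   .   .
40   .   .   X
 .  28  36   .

Row 1 needs 116; the known cells sum to 86, so (1,3) = 30.
The remaining cell in column 1 is (4,1) = 116 − 102 = 14.
Column 2 needs 116; the known cells sum to 82, so (3,2) = 34.
Anti-diagonal needs 116; the known cells sum to 92, so (2,3) = 24.
From row 2, 116 − (42 + 32 + 24) gives (2,4) = 18.
From row 4, 116 − (14 + 28 + 36) gives (4,4) = 38.
The remaining cell in column 3 is (3,3) = 116 − 90 = 26.
From column 4, 116 − (44 + 18 + 38) gives (3,4) = 16.

16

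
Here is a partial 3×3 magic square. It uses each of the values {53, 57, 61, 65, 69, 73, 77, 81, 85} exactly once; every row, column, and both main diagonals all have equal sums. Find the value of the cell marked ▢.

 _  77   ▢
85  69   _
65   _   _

The 9 entries sum to 621, so each line sums to 621/3 = 207.
The remaining cell in row 2 is (2,3) = 207 − 154 = 53.
The remaining cell in column 1 is (1,1) = 207 − 150 = 57.
Using column 2: 77 + 69 + ? → (3,2) = 207 − 146 = 61.
From main diagonal, 207 − (57 + 69) gives (3,3) = 81.
Anti-diagonal: 69 + 65 + ? = 207, so (1,3) = 73.

73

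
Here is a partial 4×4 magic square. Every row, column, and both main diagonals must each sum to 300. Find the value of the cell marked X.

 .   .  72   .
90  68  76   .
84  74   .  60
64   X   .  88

78

Row 2: 90 + 68 + 76 + ? = 300, so (2,4) = 66.
Row 3 must total 300; the given cells sum to 218, so (3,3) = 82.
Column 1 must total 300; the given cells sum to 238, so (1,1) = 62.
Column 3: 72 + 76 + 82 + ? = 300, so (4,3) = 70.
Using column 4: 66 + 60 + 88 + ? → (1,4) = 300 − 214 = 86.
Row 1 needs 300; the known cells sum to 220, so (1,2) = 80.
Row 4: 64 + 70 + 88 + ? = 300, so (4,2) = 78.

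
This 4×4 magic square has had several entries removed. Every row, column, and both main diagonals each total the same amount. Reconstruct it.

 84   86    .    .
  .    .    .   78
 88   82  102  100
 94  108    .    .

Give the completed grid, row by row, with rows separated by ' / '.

84 86 98 104 / 106 96 92 78 / 88 82 102 100 / 94 108 80 90

Row 3 is already complete: 88 + 82 + 102 + 100 = 372, so that is the magic constant.
Using column 1: 84 + 88 + 94 + ? → (2,1) = 372 − 266 = 106.
Using column 2: 86 + 82 + 108 + ? → (2,2) = 372 − 276 = 96.
Using main diagonal: 84 + 96 + 102 + ? → (4,4) = 372 − 282 = 90.
Row 2: 106 + 96 + 78 + ? = 372, so (2,3) = 92.
Row 4: 94 + 108 + 90 + ? = 372, so (4,3) = 80.
Column 3 needs 372; the known cells sum to 274, so (1,3) = 98.
Column 4 needs 372; the known cells sum to 268, so (1,4) = 104.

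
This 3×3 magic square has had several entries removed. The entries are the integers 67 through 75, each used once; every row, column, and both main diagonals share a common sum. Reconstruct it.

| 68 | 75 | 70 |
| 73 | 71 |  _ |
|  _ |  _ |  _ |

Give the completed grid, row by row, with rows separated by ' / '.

The entries are 67 through 75, which sum to 639, so each line sums to 639/3 = 213.
Row 2: 73 + 71 + ? = 213, so (2,3) = 69.
Column 1 must total 213; the given cells sum to 141, so (3,1) = 72.
Column 2 must total 213; the given cells sum to 146, so (3,2) = 67.
The remaining cell in column 3 is (3,3) = 213 − 139 = 74.

68 75 70 / 73 71 69 / 72 67 74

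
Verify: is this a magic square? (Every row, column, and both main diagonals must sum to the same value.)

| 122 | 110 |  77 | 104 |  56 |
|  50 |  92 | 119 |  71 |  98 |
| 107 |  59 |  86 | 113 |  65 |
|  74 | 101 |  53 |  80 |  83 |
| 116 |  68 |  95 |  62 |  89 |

Row 1: 122 + 110 + 77 + 104 + 56 = 469.
Row 2: 50 + 92 + 119 + 71 + 98 = 430.
Row 3: 107 + 59 + 86 + 113 + 65 = 430.
Row 4: 74 + 101 + 53 + 80 + 83 = 391.
Row 5: 116 + 68 + 95 + 62 + 89 = 430.
Column 1: 122 + 50 + 107 + 74 + 116 = 469.
Column 2: 110 + 92 + 59 + 101 + 68 = 430.
Column 3: 77 + 119 + 86 + 53 + 95 = 430.
Column 4: 104 + 71 + 113 + 80 + 62 = 430.
Column 5: 56 + 98 + 65 + 83 + 89 = 391.
Main diagonal: 122 + 92 + 86 + 80 + 89 = 469.
Anti-diagonal: 56 + 71 + 86 + 101 + 116 = 430.

No — row 5 sums to 430 but main diagonal sums to 469.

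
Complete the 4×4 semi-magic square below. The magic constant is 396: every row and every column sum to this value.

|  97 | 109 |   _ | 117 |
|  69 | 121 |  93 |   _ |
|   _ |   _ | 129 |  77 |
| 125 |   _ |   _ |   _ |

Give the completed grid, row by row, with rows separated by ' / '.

97 109 73 117 / 69 121 93 113 / 105 85 129 77 / 125 81 101 89

Row 1 must total 396; the given cells sum to 323, so (1,3) = 73.
Using row 2: 69 + 121 + 93 + ? → (2,4) = 396 − 283 = 113.
Using column 1: 97 + 69 + 125 + ? → (3,1) = 396 − 291 = 105.
Using column 3: 73 + 93 + 129 + ? → (4,3) = 396 − 295 = 101.
Column 4 must total 396; the given cells sum to 307, so (4,4) = 89.
From row 3, 396 − (105 + 129 + 77) gives (3,2) = 85.
Using row 4: 125 + 101 + 89 + ? → (4,2) = 396 − 315 = 81.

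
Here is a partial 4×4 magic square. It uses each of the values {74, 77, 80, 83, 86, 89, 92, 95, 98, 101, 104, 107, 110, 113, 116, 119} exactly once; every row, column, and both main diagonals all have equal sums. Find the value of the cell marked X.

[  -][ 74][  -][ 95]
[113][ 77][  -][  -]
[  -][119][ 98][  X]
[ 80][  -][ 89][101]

The 16 entries sum to 1544, so each line sums to 1544/4 = 386.
Using row 4: 80 + 89 + 101 + ? → (4,2) = 386 − 270 = 116.
Main diagonal must total 386; the given cells sum to 276, so (1,1) = 110.
Using anti-diagonal: 95 + 119 + 80 + ? → (2,3) = 386 − 294 = 92.
Row 1: 110 + 74 + 95 + ? = 386, so (1,3) = 107.
Using row 2: 113 + 77 + 92 + ? → (2,4) = 386 − 282 = 104.
Column 1: 110 + 113 + 80 + ? = 386, so (3,1) = 83.
Column 4: 95 + 104 + 101 + ? = 386, so (3,4) = 86.

86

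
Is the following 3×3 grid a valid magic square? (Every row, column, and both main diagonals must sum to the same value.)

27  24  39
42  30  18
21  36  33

Row 1: 27 + 24 + 39 = 90.
Row 2: 42 + 30 + 18 = 90.
Row 3: 21 + 36 + 33 = 90.
Column 1: 27 + 42 + 21 = 90.
Column 2: 24 + 30 + 36 = 90.
Column 3: 39 + 18 + 33 = 90.
Main diagonal: 27 + 30 + 33 = 90.
Anti-diagonal: 39 + 30 + 21 = 90.
All lines sum to 90.

Yes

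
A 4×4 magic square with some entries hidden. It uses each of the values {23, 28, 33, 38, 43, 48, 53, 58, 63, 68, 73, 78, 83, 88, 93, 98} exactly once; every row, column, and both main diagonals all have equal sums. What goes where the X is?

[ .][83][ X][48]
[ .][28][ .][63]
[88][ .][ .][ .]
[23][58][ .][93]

The 16 entries sum to 968, so each line sums to 968/4 = 242.
Row 4 needs 242; the known cells sum to 174, so (4,3) = 68.
From column 2, 242 − (83 + 28 + 58) gives (3,2) = 73.
Column 4: 48 + 63 + 93 + ? = 242, so (3,4) = 38.
From anti-diagonal, 242 − (48 + 73 + 23) gives (2,3) = 98.
Row 2: 28 + 98 + 63 + ? = 242, so (2,1) = 53.
Row 3 needs 242; the known cells sum to 199, so (3,3) = 43.
Column 1 must total 242; the given cells sum to 164, so (1,1) = 78.
Column 3 needs 242; the known cells sum to 209, so (1,3) = 33.

33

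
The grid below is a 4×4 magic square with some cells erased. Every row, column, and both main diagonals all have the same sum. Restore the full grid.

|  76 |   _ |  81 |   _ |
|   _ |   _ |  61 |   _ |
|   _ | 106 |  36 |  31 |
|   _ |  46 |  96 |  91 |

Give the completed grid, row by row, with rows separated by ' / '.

76 51 81 66 / 56 71 61 86 / 101 106 36 31 / 41 46 96 91

Column 3 is already complete: 81 + 61 + 36 + 96 = 274, so that is the magic constant.
Row 3: 106 + 36 + 31 + ? = 274, so (3,1) = 101.
Row 4 must total 274; the given cells sum to 233, so (4,1) = 41.
Column 1 needs 274; the known cells sum to 218, so (2,1) = 56.
From main diagonal, 274 − (76 + 36 + 91) gives (2,2) = 71.
Anti-diagonal needs 274; the known cells sum to 208, so (1,4) = 66.
Row 1: 76 + 81 + 66 + ? = 274, so (1,2) = 51.
Row 2 must total 274; the given cells sum to 188, so (2,4) = 86.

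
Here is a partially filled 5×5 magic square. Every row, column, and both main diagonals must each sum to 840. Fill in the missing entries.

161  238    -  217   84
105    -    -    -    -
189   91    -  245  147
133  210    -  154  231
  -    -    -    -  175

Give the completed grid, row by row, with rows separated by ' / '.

Row 1 needs 840; the known cells sum to 700, so (1,3) = 140.
The remaining cell in row 3 is (3,3) = 840 − 672 = 168.
Using row 4: 133 + 210 + 154 + 231 + ? → (4,3) = 840 − 728 = 112.
Column 1: 161 + 105 + 189 + 133 + ? = 840, so (5,1) = 252.
Column 5 must total 840; the given cells sum to 637, so (2,5) = 203.
From main diagonal, 840 − (161 + 168 + 154 + 175) gives (2,2) = 182.
The remaining cell in anti-diagonal is (2,4) = 840 − 714 = 126.
The remaining cell in row 2 is (2,3) = 840 − 616 = 224.
Column 2 needs 840; the known cells sum to 721, so (5,2) = 119.
Using column 3: 140 + 224 + 168 + 112 + ? → (5,3) = 840 − 644 = 196.
Column 4 needs 840; the known cells sum to 742, so (5,4) = 98.

161 238 140 217 84 / 105 182 224 126 203 / 189 91 168 245 147 / 133 210 112 154 231 / 252 119 196 98 175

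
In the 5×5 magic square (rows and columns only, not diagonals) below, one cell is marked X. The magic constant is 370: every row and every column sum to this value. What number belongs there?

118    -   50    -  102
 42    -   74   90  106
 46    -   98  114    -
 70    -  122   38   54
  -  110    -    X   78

62

Using row 2: 42 + 74 + 90 + 106 + ? → (2,2) = 370 − 312 = 58.
The remaining cell in row 4 is (4,2) = 370 − 284 = 86.
From column 1, 370 − (118 + 42 + 46 + 70) gives (5,1) = 94.
Column 3: 50 + 74 + 98 + 122 + ? = 370, so (5,3) = 26.
Column 5 needs 370; the known cells sum to 340, so (3,5) = 30.
The remaining cell in row 3 is (3,2) = 370 − 288 = 82.
Using row 5: 94 + 110 + 26 + 78 + ? → (5,4) = 370 − 308 = 62.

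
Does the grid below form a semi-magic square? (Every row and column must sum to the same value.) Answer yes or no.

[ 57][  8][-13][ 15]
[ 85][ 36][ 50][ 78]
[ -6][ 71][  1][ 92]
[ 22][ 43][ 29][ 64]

No — column 3 sums to 67 but column 1 sums to 158.

Row 1: 57 + 8 + (-13) + 15 = 67.
Row 2: 85 + 36 + 50 + 78 = 249.
Row 3: -6 + 71 + 1 + 92 = 158.
Row 4: 22 + 43 + 29 + 64 = 158.
Column 1: 57 + 85 + (-6) + 22 = 158.
Column 2: 8 + 36 + 71 + 43 = 158.
Column 3: -13 + 50 + 1 + 29 = 67.
Column 4: 15 + 78 + 92 + 64 = 249.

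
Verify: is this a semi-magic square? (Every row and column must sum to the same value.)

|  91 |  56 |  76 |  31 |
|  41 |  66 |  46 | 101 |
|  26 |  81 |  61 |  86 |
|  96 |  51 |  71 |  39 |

No — row 3 sums to 254 but column 4 sums to 257.

Row 1: 91 + 56 + 76 + 31 = 254.
Row 2: 41 + 66 + 46 + 101 = 254.
Row 3: 26 + 81 + 61 + 86 = 254.
Row 4: 96 + 51 + 71 + 39 = 257.
Column 1: 91 + 41 + 26 + 96 = 254.
Column 2: 56 + 66 + 81 + 51 = 254.
Column 3: 76 + 46 + 61 + 71 = 254.
Column 4: 31 + 101 + 86 + 39 = 257.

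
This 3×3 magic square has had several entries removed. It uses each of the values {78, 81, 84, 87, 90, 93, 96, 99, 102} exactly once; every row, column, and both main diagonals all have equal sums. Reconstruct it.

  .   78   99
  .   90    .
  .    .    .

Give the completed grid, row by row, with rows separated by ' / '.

The 9 entries sum to 810, so each line sums to 810/3 = 270.
Row 1: 78 + 99 + ? = 270, so (1,1) = 93.
Column 2: 78 + 90 + ? = 270, so (3,2) = 102.
From main diagonal, 270 − (93 + 90) gives (3,3) = 87.
Anti-diagonal must total 270; the given cells sum to 189, so (3,1) = 81.
Column 1: 93 + 81 + ? = 270, so (2,1) = 96.
Column 3: 99 + 87 + ? = 270, so (2,3) = 84.

93 78 99 / 96 90 84 / 81 102 87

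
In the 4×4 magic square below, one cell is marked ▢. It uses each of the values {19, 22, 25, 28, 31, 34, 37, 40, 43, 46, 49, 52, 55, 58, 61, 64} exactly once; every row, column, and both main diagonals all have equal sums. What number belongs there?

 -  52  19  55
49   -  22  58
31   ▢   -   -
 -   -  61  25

43

The 16 entries sum to 664, so each line sums to 664/4 = 166.
Row 1: 52 + 19 + 55 + ? = 166, so (1,1) = 40.
The remaining cell in row 2 is (2,2) = 166 − 129 = 37.
The remaining cell in column 1 is (4,1) = 166 − 120 = 46.
Column 3 must total 166; the given cells sum to 102, so (3,3) = 64.
From column 4, 166 − (55 + 58 + 25) gives (3,4) = 28.
Anti-diagonal must total 166; the given cells sum to 123, so (3,2) = 43.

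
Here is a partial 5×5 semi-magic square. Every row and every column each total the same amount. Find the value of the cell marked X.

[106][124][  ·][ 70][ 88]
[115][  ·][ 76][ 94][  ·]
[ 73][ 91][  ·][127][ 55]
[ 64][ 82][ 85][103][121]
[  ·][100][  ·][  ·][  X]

Row 4 is complete and sums to 455; that is the magic constant.
From row 1, 455 − (106 + 124 + 70 + 88) gives (1,3) = 67.
Using row 3: 73 + 91 + 127 + 55 + ? → (3,3) = 455 − 346 = 109.
From column 1, 455 − (106 + 115 + 73 + 64) gives (5,1) = 97.
The remaining cell in column 2 is (2,2) = 455 − 397 = 58.
Column 3: 67 + 76 + 109 + 85 + ? = 455, so (5,3) = 118.
Column 4: 70 + 94 + 127 + 103 + ? = 455, so (5,4) = 61.
The remaining cell in row 2 is (2,5) = 455 − 343 = 112.
The remaining cell in row 5 is (5,5) = 455 − 376 = 79.

79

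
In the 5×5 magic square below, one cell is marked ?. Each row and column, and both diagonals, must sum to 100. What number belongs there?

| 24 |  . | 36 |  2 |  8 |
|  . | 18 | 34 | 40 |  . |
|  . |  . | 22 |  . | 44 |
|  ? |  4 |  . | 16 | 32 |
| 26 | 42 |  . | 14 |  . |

Using row 1: 24 + 36 + 2 + 8 + ? → (1,2) = 100 − 70 = 30.
Column 2 must total 100; the given cells sum to 94, so (3,2) = 6.
Column 4: 2 + 40 + 16 + 14 + ? = 100, so (3,4) = 28.
The remaining cell in main diagonal is (5,5) = 100 − 80 = 20.
Row 3: 6 + 22 + 28 + 44 + ? = 100, so (3,1) = 0.
The remaining cell in row 5 is (5,3) = 100 − 102 = -2.
Column 3: 36 + 34 + 22 + (-2) + ? = 100, so (4,3) = 10.
Column 5 must total 100; the given cells sum to 104, so (2,5) = -4.
Row 2 needs 100; the known cells sum to 88, so (2,1) = 12.
Using row 4: 4 + 10 + 16 + 32 + ? → (4,1) = 100 − 62 = 38.

38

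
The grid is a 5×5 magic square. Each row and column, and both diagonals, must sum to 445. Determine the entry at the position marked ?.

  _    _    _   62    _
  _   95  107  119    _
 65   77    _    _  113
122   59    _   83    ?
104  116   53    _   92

Row 5 needs 445; the known cells sum to 365, so (5,4) = 80.
The remaining cell in column 2 is (1,2) = 445 − 347 = 98.
Using column 4: 62 + 119 + 83 + 80 + ? → (3,4) = 445 − 344 = 101.
Row 3 must total 445; the given cells sum to 356, so (3,3) = 89.
From main diagonal, 445 − (95 + 89 + 83 + 92) gives (1,1) = 86.
Using anti-diagonal: 119 + 89 + 59 + 104 + ? → (1,5) = 445 − 371 = 74.
Using row 1: 86 + 98 + 62 + 74 + ? → (1,3) = 445 − 320 = 125.
Column 1: 86 + 65 + 122 + 104 + ? = 445, so (2,1) = 68.
Column 3 needs 445; the known cells sum to 374, so (4,3) = 71.
From row 2, 445 − (68 + 95 + 107 + 119) gives (2,5) = 56.
Row 4: 122 + 59 + 71 + 83 + ? = 445, so (4,5) = 110.

110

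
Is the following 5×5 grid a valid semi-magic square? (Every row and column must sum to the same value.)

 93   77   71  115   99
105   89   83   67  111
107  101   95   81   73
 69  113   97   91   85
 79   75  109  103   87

No — column 1 sums to 453 but row 4 sums to 455.

Row 1: 93 + 77 + 71 + 115 + 99 = 455.
Row 2: 105 + 89 + 83 + 67 + 111 = 455.
Row 3: 107 + 101 + 95 + 81 + 73 = 457.
Row 4: 69 + 113 + 97 + 91 + 85 = 455.
Row 5: 79 + 75 + 109 + 103 + 87 = 453.
Column 1: 93 + 105 + 107 + 69 + 79 = 453.
Column 2: 77 + 89 + 101 + 113 + 75 = 455.
Column 3: 71 + 83 + 95 + 97 + 109 = 455.
Column 4: 115 + 67 + 81 + 91 + 103 = 457.
Column 5: 99 + 111 + 73 + 85 + 87 = 455.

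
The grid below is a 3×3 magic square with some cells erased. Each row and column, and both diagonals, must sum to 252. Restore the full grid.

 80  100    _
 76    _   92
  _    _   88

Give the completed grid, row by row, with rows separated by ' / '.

80 100 72 / 76 84 92 / 96 68 88

Row 1 must total 252; the given cells sum to 180, so (1,3) = 72.
From row 2, 252 − (76 + 92) gives (2,2) = 84.
Column 1: 80 + 76 + ? = 252, so (3,1) = 96.
From column 2, 252 − (100 + 84) gives (3,2) = 68.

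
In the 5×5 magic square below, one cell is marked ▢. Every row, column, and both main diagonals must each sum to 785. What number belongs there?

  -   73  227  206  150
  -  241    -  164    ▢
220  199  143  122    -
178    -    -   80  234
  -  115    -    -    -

108

Row 1 must total 785; the given cells sum to 656, so (1,1) = 129.
The remaining cell in row 3 is (3,5) = 785 − 684 = 101.
The remaining cell in column 2 is (4,2) = 785 − 628 = 157.
The remaining cell in column 4 is (5,4) = 785 − 572 = 213.
From main diagonal, 785 − (129 + 241 + 143 + 80) gives (5,5) = 192.
Anti-diagonal: 150 + 164 + 143 + 157 + ? = 785, so (5,1) = 171.
The remaining cell in row 4 is (4,3) = 785 − 649 = 136.
Row 5 needs 785; the known cells sum to 691, so (5,3) = 94.
Column 1: 129 + 220 + 178 + 171 + ? = 785, so (2,1) = 87.
Column 3 needs 785; the known cells sum to 600, so (2,3) = 185.
Using column 5: 150 + 101 + 234 + 192 + ? → (2,5) = 785 − 677 = 108.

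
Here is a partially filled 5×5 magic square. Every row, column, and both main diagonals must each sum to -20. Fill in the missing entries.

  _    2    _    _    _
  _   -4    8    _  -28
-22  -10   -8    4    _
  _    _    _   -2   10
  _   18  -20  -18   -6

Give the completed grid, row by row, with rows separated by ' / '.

0 2 14 -24 -12 / -16 -4 8 20 -28 / -22 -10 -8 4 16 / 12 -26 -14 -2 10 / 6 18 -20 -18 -6

Row 3 needs -20; the known cells sum to -36, so (3,5) = 16.
Row 5 must total -20; the given cells sum to -26, so (5,1) = 6.
Using column 2: 2 + (-4) + (-10) + 18 + ? → (4,2) = -20 − 6 = -26.
The remaining cell in column 5 is (1,5) = -20 − (-8) = -12.
The remaining cell in main diagonal is (1,1) = -20 − (-20) = 0.
Using anti-diagonal: -12 + (-8) + (-26) + 6 + ? → (2,4) = -20 − (-40) = 20.
Row 2 needs -20; the known cells sum to -4, so (2,1) = -16.
Column 1 must total -20; the given cells sum to -32, so (4,1) = 12.
The remaining cell in column 4 is (1,4) = -20 − 4 = -24.
From row 1, -20 − (0 + 2 + (-24) + (-12)) gives (1,3) = 14.
The remaining cell in row 4 is (4,3) = -20 − (-6) = -14.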